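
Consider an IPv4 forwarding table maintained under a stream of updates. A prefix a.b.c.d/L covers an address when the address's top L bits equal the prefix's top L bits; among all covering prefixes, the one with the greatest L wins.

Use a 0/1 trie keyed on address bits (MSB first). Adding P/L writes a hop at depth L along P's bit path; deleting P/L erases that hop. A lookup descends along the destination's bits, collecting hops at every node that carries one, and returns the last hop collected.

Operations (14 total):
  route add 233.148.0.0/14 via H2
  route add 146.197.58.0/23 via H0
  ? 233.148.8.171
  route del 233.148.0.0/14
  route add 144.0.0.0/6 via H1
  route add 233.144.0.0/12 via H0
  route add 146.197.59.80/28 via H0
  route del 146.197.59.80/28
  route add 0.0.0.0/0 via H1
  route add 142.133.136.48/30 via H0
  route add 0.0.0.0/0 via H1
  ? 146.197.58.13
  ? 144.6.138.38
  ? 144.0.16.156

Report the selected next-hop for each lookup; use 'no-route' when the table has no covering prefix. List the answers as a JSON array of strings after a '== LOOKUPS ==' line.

Trace:
  + 233.148.0.0/14 (H2) depth=14
  + 146.197.58.0/23 (H0) depth=23
  Q 233.148.8.171: descend 11101001100101 ; hops seen [H2] ; pick H2
  - 233.148.0.0/14 clear@14
  + 144.0.0.0/6 (H1) depth=6
  + 233.144.0.0/12 (H0) depth=12
  + 146.197.59.80/28 (H0) depth=28
  - 146.197.59.80/28 clear@28
  + 0.0.0.0/0 (H1) depth=0
  + 142.133.136.48/30 (H0) depth=30
  + 0.0.0.0/0 (H1) depth=0
  Q 146.197.58.13: descend 10010010110001010011101 ; hops seen [H1,H1,H0] ; pick H0
  Q 144.6.138.38: descend 100100 ; hops seen [H1,H1] ; pick H1
  Q 144.0.16.156: descend 100100 ; hops seen [H1,H1] ; pick H1

== LOOKUPS ==
["H2","H0","H1","H1"]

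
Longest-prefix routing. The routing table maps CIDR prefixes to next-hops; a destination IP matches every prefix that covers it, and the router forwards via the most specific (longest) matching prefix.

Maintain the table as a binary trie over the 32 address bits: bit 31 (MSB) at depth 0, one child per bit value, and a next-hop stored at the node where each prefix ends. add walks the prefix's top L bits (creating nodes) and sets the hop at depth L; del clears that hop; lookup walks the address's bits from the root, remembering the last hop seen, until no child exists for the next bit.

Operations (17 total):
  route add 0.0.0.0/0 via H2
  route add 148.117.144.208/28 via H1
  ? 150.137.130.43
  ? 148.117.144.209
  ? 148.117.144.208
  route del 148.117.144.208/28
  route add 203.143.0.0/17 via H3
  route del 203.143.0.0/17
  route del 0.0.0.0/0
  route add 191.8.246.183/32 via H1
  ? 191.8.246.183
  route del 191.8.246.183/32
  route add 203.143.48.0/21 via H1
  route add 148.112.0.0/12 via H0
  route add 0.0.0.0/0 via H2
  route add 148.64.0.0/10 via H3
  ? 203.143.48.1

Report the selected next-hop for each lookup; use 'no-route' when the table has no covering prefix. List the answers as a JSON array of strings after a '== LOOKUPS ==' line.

Trace:
  add 0.0.0.0/0 -> H2 at depth 0
  add 148.117.144.208/28 -> H1 at depth 28
  Q 150.137.130.43: descend 100101 ; hops seen [H2] ; pick H2
  Q 148.117.144.209: descend 1001010001110101100100001101 ; hops seen [H2,H1] ; pick H1
  Q 148.117.144.208: descend 1001010001110101100100001101 ; hops seen [H2,H1] ; pick H1
  del 148.117.144.208/28 (clear depth 28)
  add 203.143.0.0/17 -> H3 at depth 17
  del 203.143.0.0/17 (clear depth 17)
  del 0.0.0.0/0 (clear depth 0)
  add 191.8.246.183/32 -> H1 at depth 32
  Q 191.8.246.183: descend 10111111000010001111011010110111 ; hops seen [H1] ; pick H1
  del 191.8.246.183/32 (clear depth 32)
  add 203.143.48.0/21 -> H1 at depth 21
  add 148.112.0.0/12 -> H0 at depth 12
  add 0.0.0.0/0 -> H2 at depth 0
  add 148.64.0.0/10 -> H3 at depth 10
  Q 203.143.48.1: descend 110010111000111100110 ; hops seen [H2,H1] ; pick H1

== LOOKUPS ==
["H2","H1","H1","H1","H1"]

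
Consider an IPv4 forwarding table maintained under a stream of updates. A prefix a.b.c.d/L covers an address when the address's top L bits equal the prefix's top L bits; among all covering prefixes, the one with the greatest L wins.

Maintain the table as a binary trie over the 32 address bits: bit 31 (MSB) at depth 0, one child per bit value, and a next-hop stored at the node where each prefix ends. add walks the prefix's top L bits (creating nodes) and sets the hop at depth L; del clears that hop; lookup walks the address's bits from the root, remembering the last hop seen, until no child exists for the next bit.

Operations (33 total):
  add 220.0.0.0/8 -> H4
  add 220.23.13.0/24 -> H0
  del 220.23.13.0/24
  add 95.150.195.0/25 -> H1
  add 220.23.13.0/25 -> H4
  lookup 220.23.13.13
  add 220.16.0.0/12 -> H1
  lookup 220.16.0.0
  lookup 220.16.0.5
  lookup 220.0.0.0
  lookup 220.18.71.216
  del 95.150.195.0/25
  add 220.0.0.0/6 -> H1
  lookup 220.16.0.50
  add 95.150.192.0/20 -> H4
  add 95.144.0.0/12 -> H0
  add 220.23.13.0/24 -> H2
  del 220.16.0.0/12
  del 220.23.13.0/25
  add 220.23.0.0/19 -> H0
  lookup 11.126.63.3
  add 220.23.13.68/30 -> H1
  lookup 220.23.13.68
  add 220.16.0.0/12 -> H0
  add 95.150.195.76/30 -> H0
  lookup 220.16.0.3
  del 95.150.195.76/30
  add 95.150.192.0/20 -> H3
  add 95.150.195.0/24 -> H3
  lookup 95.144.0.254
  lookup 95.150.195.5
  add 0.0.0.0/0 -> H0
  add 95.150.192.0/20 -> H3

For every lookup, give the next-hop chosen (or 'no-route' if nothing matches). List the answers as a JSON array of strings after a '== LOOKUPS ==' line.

Process each operation:
  + 220.0.0.0/8 (H4) depth=8
  + 220.23.13.0/24 (H0) depth=24
  - 220.23.13.0/24 clear@24
  + 95.150.195.0/25 (H1) depth=25
  + 220.23.13.0/25 (H4) depth=25
  ? 220.23.13.13  path d0:-→d1:-→d2:-→d3:-→d4:-→d5:-→d6:-→d7:-→d8:H4→d9:-→d10:-→d11:-→d12:-→d13:-→d14:-→d15:-→d16:-→d17:-→d18:-→d19:-→d20:-→d21:-→d22:-→d23:-→d24:-→d25:H4  best=H4
  + 220.16.0.0/12 (H1) depth=12
  ? 220.16.0.0  path d0:-→d1:-→d2:-→d3:-→d4:-→d5:-→d6:-→d7:-→d8:H4→d9:-→d10:-→d11:-→d12:H1→d13:-  best=H1
  ? 220.16.0.5  path d0:-→d1:-→d2:-→d3:-→d4:-→d5:-→d6:-→d7:-→d8:H4→d9:-→d10:-→d11:-→d12:H1→d13:-  best=H1
  ? 220.0.0.0  path d0:-→d1:-→d2:-→d3:-→d4:-→d5:-→d6:-→d7:-→d8:H4→d9:-→d10:-→d11:-  best=H4
  ? 220.18.71.216  path d0:-→d1:-→d2:-→d3:-→d4:-→d5:-→d6:-→d7:-→d8:H4→d9:-→d10:-→d11:-→d12:H1→d13:-  best=H1
  - 95.150.195.0/25 clear@25
  + 220.0.0.0/6 (H1) depth=6
  ? 220.16.0.50  path d0:-→d1:-→d2:-→d3:-→d4:-→d5:-→d6:H1→d7:-→d8:H4→d9:-→d10:-→d11:-→d12:H1→d13:-  best=H1
  + 95.150.192.0/20 (H4) depth=20
  + 95.144.0.0/12 (H0) depth=12
  + 220.23.13.0/24 (H2) depth=24
  - 220.16.0.0/12 clear@12
  - 220.23.13.0/25 clear@25
  + 220.23.0.0/19 (H0) depth=19
  ? 11.126.63.3  path d0:-→d1:-  best=no-route
  + 220.23.13.68/30 (H1) depth=30
  ? 220.23.13.68  path d0:-→d1:-→d2:-→d3:-→d4:-→d5:-→d6:H1→d7:-→d8:H4→d9:-→d10:-→d11:-→d12:-→d13:-→d14:-→d15:-→d16:-→d17:-→d18:-→d19:H0→d20:-→d21:-→d22:-→d23:-→d24:H2→d25:-→d26:-→d27:-→d28:-→d29:-→d30:H1  best=H1
  + 220.16.0.0/12 (H0) depth=12
  + 95.150.195.76/30 (H0) depth=30
  ? 220.16.0.3  path d0:-→d1:-→d2:-→d3:-→d4:-→d5:-→d6:H1→d7:-→d8:H4→d9:-→d10:-→d11:-→d12:H0→d13:-  best=H0
  - 95.150.195.76/30 clear@30
  + 95.150.192.0/20 (H3) depth=20
  + 95.150.195.0/24 (H3) depth=24
  ? 95.144.0.254  path d0:-→d1:-→d2:-→d3:-→d4:-→d5:-→d6:-→d7:-→d8:-→d9:-→d10:-→d11:-→d12:H0→d13:-  best=H0
  ? 95.150.195.5  path d0:-→d1:-→d2:-→d3:-→d4:-→d5:-→d6:-→d7:-→d8:-→d9:-→d10:-→d11:-→d12:H0→d13:-→d14:-→d15:-→d16:-→d17:-→d18:-→d19:-→d20:H3→d21:-→d22:-→d23:-→d24:H3→d25:-  best=H3
  + 0.0.0.0/0 (H0) depth=0
  + 95.150.192.0/20 (H3) depth=20

== LOOKUPS ==
["H4","H1","H1","H4","H1","H1","no-route","H1","H0","H0","H3"]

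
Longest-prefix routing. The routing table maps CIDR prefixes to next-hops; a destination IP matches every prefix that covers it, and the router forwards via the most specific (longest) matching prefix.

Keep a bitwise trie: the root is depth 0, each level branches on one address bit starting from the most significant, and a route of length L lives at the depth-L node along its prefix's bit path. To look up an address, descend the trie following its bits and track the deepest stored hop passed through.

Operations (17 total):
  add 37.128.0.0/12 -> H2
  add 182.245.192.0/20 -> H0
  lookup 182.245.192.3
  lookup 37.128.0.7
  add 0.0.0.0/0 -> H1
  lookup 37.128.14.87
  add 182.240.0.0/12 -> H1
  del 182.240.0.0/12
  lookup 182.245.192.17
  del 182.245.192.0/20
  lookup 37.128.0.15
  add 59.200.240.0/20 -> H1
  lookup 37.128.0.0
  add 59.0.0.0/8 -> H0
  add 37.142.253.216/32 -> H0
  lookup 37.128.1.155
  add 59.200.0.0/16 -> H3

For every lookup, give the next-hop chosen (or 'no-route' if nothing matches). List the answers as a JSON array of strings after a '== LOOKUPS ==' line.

Trace:
  + 37.128.0.0/12 (H2) depth=12
  + 182.245.192.0/20 (H0) depth=20
  lookup 182.245.192.3: bits 10110110111101011100 walk d0:-→d1:-→d2:-→d3:-→d4:-→d5:-→d6:-→d7:-→d8:-→d9:-→d10:-→d11:-→d12:-→d13:-→d14:-→d15:-→d16:-→d17:-→d18:-→d19:-→d20:H0 -> H0
  lookup 37.128.0.7: bits 001001011000 walk d0:-→d1:-→d2:-→d3:-→d4:-→d5:-→d6:-→d7:-→d8:-→d9:-→d10:-→d11:-→d12:H2 -> H2
  + 0.0.0.0/0 (H1) depth=0
  lookup 37.128.14.87: bits 001001011000 walk d0:H1→d1:-→d2:-→d3:-→d4:-→d5:-→d6:-→d7:-→d8:-→d9:-→d10:-→d11:-→d12:H2 -> H2
  + 182.240.0.0/12 (H1) depth=12
  - 182.240.0.0/12 clear@12
  lookup 182.245.192.17: bits 10110110111101011100 walk d0:H1→d1:-→d2:-→d3:-→d4:-→d5:-→d6:-→d7:-→d8:-→d9:-→d10:-→d11:-→d12:-→d13:-→d14:-→d15:-→d16:-→d17:-→d18:-→d19:-→d20:H0 -> H0
  - 182.245.192.0/20 clear@20
  lookup 37.128.0.15: bits 001001011000 walk d0:H1→d1:-→d2:-→d3:-→d4:-→d5:-→d6:-→d7:-→d8:-→d9:-→d10:-→d11:-→d12:H2 -> H2
  + 59.200.240.0/20 (H1) depth=20
  lookup 37.128.0.0: bits 001001011000 walk d0:H1→d1:-→d2:-→d3:-→d4:-→d5:-→d6:-→d7:-→d8:-→d9:-→d10:-→d11:-→d12:H2 -> H2
  + 59.0.0.0/8 (H0) depth=8
  + 37.142.253.216/32 (H0) depth=32
  lookup 37.128.1.155: bits 001001011000 walk d0:H1→d1:-→d2:-→d3:-→d4:-→d5:-→d6:-→d7:-→d8:-→d9:-→d10:-→d11:-→d12:H2 -> H2
  + 59.200.0.0/16 (H3) depth=16

== LOOKUPS ==
["H0","H2","H2","H0","H2","H2","H2"]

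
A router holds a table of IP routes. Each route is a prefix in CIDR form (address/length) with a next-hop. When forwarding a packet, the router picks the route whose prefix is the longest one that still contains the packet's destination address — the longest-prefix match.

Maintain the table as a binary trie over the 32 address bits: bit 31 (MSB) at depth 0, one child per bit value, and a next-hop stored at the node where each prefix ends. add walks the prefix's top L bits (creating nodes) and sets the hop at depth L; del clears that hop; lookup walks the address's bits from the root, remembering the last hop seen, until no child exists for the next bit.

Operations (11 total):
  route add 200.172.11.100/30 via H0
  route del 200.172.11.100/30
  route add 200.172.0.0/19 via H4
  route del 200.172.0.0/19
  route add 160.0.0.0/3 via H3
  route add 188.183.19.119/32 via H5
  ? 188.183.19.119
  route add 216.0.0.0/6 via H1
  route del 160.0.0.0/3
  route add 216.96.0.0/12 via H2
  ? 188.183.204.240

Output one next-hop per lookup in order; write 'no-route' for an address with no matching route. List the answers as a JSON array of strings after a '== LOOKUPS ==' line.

Apply in order:
  + 200.172.11.100/30 (H0) depth=30
  - 200.172.11.100/30 clear@30
  + 200.172.0.0/19 (H4) depth=19
  - 200.172.0.0/19 clear@19
  + 160.0.0.0/3 (H3) depth=3
  + 188.183.19.119/32 (H5) depth=32
  Q 188.183.19.119: descend 10111100101101110001001101110111 ; hops seen [H3,H5] ; pick H5
  + 216.0.0.0/6 (H1) depth=6
  - 160.0.0.0/3 clear@3
  + 216.96.0.0/12 (H2) depth=12
  Q 188.183.204.240: descend 1011110010110111 ; hops seen [∅] ; pick no-route

== LOOKUPS ==
["H5","no-route"]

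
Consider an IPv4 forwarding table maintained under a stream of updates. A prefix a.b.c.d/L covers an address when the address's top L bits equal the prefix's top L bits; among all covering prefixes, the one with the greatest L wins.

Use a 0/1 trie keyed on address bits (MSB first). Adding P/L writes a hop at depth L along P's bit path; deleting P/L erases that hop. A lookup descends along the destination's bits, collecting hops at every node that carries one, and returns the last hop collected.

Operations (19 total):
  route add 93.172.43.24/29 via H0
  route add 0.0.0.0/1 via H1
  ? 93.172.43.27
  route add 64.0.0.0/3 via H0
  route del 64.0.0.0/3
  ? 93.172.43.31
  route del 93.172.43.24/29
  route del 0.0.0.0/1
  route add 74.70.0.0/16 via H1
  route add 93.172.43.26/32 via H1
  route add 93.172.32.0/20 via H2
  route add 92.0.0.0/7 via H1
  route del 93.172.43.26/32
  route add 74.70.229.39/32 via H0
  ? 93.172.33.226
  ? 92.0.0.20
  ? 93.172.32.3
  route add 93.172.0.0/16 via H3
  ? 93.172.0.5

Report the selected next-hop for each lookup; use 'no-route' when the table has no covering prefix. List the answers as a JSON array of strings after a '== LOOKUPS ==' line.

Process each operation:
  add 93.172.43.24/29 -> H0 at depth 29
  add 0.0.0.0/1 -> H1 at depth 1
  lookup 93.172.43.27: bits 01011101101011000010101100011 walk d0:-→d1:H1→d2:-→d3:-→d4:-→d5:-→d6:-→d7:-→d8:-→d9:-→d10:-→d11:-→d12:-→d13:-→d14:-→d15:-→d16:-→d17:-→d18:-→d19:-→d20:-→d21:-→d22:-→d23:-→d24:-→d25:-→d26:-→d27:-→d28:-→d29:H0 -> H0
  add 64.0.0.0/3 -> H0 at depth 3
  del 64.0.0.0/3 (clear depth 3)
  lookup 93.172.43.31: bits 01011101101011000010101100011 walk d0:-→d1:H1→d2:-→d3:-→d4:-→d5:-→d6:-→d7:-→d8:-→d9:-→d10:-→d11:-→d12:-→d13:-→d14:-→d15:-→d16:-→d17:-→d18:-→d19:-→d20:-→d21:-→d22:-→d23:-→d24:-→d25:-→d26:-→d27:-→d28:-→d29:H0 -> H0
  del 93.172.43.24/29 (clear depth 29)
  del 0.0.0.0/1 (clear depth 1)
  add 74.70.0.0/16 -> H1 at depth 16
  add 93.172.43.26/32 -> H1 at depth 32
  add 93.172.32.0/20 -> H2 at depth 20
  add 92.0.0.0/7 -> H1 at depth 7
  del 93.172.43.26/32 (clear depth 32)
  add 74.70.229.39/32 -> H0 at depth 32
  lookup 93.172.33.226: bits 01011101101011000010 walk d0:-→d1:-→d2:-→d3:-→d4:-→d5:-→d6:-→d7:H1→d8:-→d9:-→d10:-→d11:-→d12:-→d13:-→d14:-→d15:-→d16:-→d17:-→d18:-→d19:-→d20:H2 -> H2
  lookup 92.0.0.20: bits 0101110 walk d0:-→d1:-→d2:-→d3:-→d4:-→d5:-→d6:-→d7:H1 -> H1
  lookup 93.172.32.3: bits 01011101101011000010 walk d0:-→d1:-→d2:-→d3:-→d4:-→d5:-→d6:-→d7:H1→d8:-→d9:-→d10:-→d11:-→d12:-→d13:-→d14:-→d15:-→d16:-→d17:-→d18:-→d19:-→d20:H2 -> H2
  add 93.172.0.0/16 -> H3 at depth 16
  lookup 93.172.0.5: bits 010111011010110000 walk d0:-→d1:-→d2:-→d3:-→d4:-→d5:-→d6:-→d7:H1→d8:-→d9:-→d10:-→d11:-→d12:-→d13:-→d14:-→d15:-→d16:H3→d17:-→d18:- -> H3

== LOOKUPS ==
["H0","H0","H2","H1","H2","H3"]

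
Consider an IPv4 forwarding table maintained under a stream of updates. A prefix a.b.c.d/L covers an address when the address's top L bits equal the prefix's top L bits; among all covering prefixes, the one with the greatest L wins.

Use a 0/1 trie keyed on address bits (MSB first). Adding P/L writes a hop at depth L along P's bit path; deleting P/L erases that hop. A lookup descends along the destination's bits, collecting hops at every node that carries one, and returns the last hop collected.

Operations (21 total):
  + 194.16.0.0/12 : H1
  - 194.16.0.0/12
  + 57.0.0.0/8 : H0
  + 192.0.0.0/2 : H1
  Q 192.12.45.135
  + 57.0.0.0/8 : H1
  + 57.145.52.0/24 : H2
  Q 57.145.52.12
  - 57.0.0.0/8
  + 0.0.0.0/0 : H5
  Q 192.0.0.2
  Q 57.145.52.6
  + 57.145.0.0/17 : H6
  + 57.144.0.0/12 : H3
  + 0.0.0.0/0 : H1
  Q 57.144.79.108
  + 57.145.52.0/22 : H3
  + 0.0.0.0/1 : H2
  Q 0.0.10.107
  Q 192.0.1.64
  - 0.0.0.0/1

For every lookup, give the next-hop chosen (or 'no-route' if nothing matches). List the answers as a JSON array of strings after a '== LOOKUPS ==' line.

Trace:
  add 194.16.0.0/12 -> H1 at depth 12
  del 194.16.0.0/12 (clear depth 12)
  add 57.0.0.0/8 -> H0 at depth 8
  add 192.0.0.0/2 -> H1 at depth 2
  lookup 192.12.45.135: bits 110000 walk d0:-→d1:-→d2:H1→d3:-→d4:-→d5:-→d6:- -> H1
  add 57.0.0.0/8 -> H1 at depth 8
  add 57.145.52.0/24 -> H2 at depth 24
  lookup 57.145.52.12: bits 001110011001000100110100 walk d0:-→d1:-→d2:-→d3:-→d4:-→d5:-→d6:-→d7:-→d8:H1→d9:-→d10:-→d11:-→d12:-→d13:-→d14:-→d15:-→d16:-→d17:-→d18:-→d19:-→d20:-→d21:-→d22:-→d23:-→d24:H2 -> H2
  del 57.0.0.0/8 (clear depth 8)
  add 0.0.0.0/0 -> H5 at depth 0
  lookup 192.0.0.2: bits 110000 walk d0:H5→d1:-→d2:H1→d3:-→d4:-→d5:-→d6:- -> H1
  lookup 57.145.52.6: bits 001110011001000100110100 walk d0:H5→d1:-→d2:-→d3:-→d4:-→d5:-→d6:-→d7:-→d8:-→d9:-→d10:-→d11:-→d12:-→d13:-→d14:-→d15:-→d16:-→d17:-→d18:-→d19:-→d20:-→d21:-→d22:-→d23:-→d24:H2 -> H2
  add 57.145.0.0/17 -> H6 at depth 17
  add 57.144.0.0/12 -> H3 at depth 12
  add 0.0.0.0/0 -> H1 at depth 0
  lookup 57.144.79.108: bits 001110011001000 walk d0:H1→d1:-→d2:-→d3:-→d4:-→d5:-→d6:-→d7:-→d8:-→d9:-→d10:-→d11:-→d12:H3→d13:-→d14:-→d15:- -> H3
  add 57.145.52.0/22 -> H3 at depth 22
  add 0.0.0.0/1 -> H2 at depth 1
  lookup 0.0.10.107: bits 00 walk d0:H1→d1:H2→d2:- -> H2
  lookup 192.0.1.64: bits 110000 walk d0:H1→d1:-→d2:H1→d3:-→d4:-→d5:-→d6:- -> H1
  del 0.0.0.0/1 (clear depth 1)

== LOOKUPS ==
["H1","H2","H1","H2","H3","H2","H1"]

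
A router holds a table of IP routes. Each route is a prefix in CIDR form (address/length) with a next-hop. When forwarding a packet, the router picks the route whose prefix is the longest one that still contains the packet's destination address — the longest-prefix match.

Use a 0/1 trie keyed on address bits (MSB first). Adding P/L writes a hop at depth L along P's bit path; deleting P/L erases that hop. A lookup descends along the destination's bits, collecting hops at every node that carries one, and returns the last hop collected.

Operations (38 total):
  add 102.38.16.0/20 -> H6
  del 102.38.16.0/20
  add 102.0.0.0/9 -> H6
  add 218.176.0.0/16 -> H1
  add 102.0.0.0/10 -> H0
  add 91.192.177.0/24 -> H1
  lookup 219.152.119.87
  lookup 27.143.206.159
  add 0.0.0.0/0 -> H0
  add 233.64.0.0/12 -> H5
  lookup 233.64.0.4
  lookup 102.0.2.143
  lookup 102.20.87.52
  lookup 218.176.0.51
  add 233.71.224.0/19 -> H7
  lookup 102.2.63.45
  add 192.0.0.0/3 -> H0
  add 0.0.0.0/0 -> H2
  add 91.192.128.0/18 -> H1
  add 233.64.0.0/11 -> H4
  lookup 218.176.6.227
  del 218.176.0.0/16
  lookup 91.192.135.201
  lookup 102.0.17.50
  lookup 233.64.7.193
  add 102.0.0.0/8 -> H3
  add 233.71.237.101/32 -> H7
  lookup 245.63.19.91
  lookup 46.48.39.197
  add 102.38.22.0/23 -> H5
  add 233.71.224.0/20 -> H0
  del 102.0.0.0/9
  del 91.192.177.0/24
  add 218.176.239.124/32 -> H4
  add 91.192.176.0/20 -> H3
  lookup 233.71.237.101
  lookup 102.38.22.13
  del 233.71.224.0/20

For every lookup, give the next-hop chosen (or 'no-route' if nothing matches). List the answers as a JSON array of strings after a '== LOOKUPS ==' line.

Trace:
  add 102.38.16.0/20 -> H6 at depth 20
  - 102.38.16.0/20 clear@20
  add 102.0.0.0/9 -> H6 at depth 9
  add 218.176.0.0/16 -> H1 at depth 16
  add 102.0.0.0/10 -> H0 at depth 10
  add 91.192.177.0/24 -> H1 at depth 24
  lookup 219.152.119.87: bits 1101101 walk d0:-→d1:-→d2:-→d3:-→d4:-→d5:-→d6:-→d7:- -> no-route
  lookup 27.143.206.159: bits 0 walk d0:-→d1:- -> no-route
  add 0.0.0.0/0 -> H0 at depth 0
  add 233.64.0.0/12 -> H5 at depth 12
  lookup 233.64.0.4: bits 111010010100 walk d0:H0→d1:-→d2:-→d3:-→d4:-→d5:-→d6:-→d7:-→d8:-→d9:-→d10:-→d11:-→d12:H5 -> H5
  lookup 102.0.2.143: bits 0110011000 walk d0:H0→d1:-→d2:-→d3:-→d4:-→d5:-→d6:-→d7:-→d8:-→d9:H6→d10:H0 -> H0
  lookup 102.20.87.52: bits 0110011000 walk d0:H0→d1:-→d2:-→d3:-→d4:-→d5:-→d6:-→d7:-→d8:-→d9:H6→d10:H0 -> H0
  lookup 218.176.0.51: bits 1101101010110000 walk d0:H0→d1:-→d2:-→d3:-→d4:-→d5:-→d6:-→d7:-→d8:-→d9:-→d10:-→d11:-→d12:-→d13:-→d14:-→d15:-→d16:H1 -> H1
  add 233.71.224.0/19 -> H7 at depth 19
  lookup 102.2.63.45: bits 0110011000 walk d0:H0→d1:-→d2:-→d3:-→d4:-→d5:-→d6:-→d7:-→d8:-→d9:H6→d10:H0 -> H0
  add 192.0.0.0/3 -> H0 at depth 3
  add 0.0.0.0/0 -> H2 at depth 0
  add 91.192.128.0/18 -> H1 at depth 18
  add 233.64.0.0/11 -> H4 at depth 11
  lookup 218.176.6.227: bits 1101101010110000 walk d0:H2→d1:-→d2:-→d3:H0→d4:-→d5:-→d6:-→d7:-→d8:-→d9:-→d10:-→d11:-→d12:-→d13:-→d14:-→d15:-→d16:H1 -> H1
  - 218.176.0.0/16 clear@16
  lookup 91.192.135.201: bits 010110111100000010 walk d0:H2→d1:-→d2:-→d3:-→d4:-→d5:-→d6:-→d7:-→d8:-→d9:-→d10:-→d11:-→d12:-→d13:-→d14:-→d15:-→d16:-→d17:-→d18:H1 -> H1
  lookup 102.0.17.50: bits 0110011000 walk d0:H2→d1:-→d2:-→d3:-→d4:-→d5:-→d6:-→d7:-→d8:-→d9:H6→d10:H0 -> H0
  lookup 233.64.7.193: bits 1110100101000 walk d0:H2→d1:-→d2:-→d3:-→d4:-→d5:-→d6:-→d7:-→d8:-→d9:-→d10:-→d11:H4→d12:H5→d13:- -> H5
  add 102.0.0.0/8 -> H3 at depth 8
  add 233.71.237.101/32 -> H7 at depth 32
  lookup 245.63.19.91: bits 111 walk d0:H2→d1:-→d2:-→d3:- -> H2
  lookup 46.48.39.197: bits 0 walk d0:H2→d1:- -> H2
  add 102.38.22.0/23 -> H5 at depth 23
  add 233.71.224.0/20 -> H0 at depth 20
  - 102.0.0.0/9 clear@9
  - 91.192.177.0/24 clear@24
  add 218.176.239.124/32 -> H4 at depth 32
  add 91.192.176.0/20 -> H3 at depth 20
  lookup 233.71.237.101: bits 11101001010001111110110101100101 walk d0:H2→d1:-→d2:-→d3:-→d4:-→d5:-→d6:-→d7:-→d8:-→d9:-→d10:-→d11:H4→d12:H5→d13:-→d14:-→d15:-→d16:-→d17:-→d18:-→d19:H7→d20:H0→d21:-→d22:-→d23:-→d24:-→d25:-→d26:-→d27:-→d28:-→d29:-→d30:-→d31:-→d32:H7 -> H7
  lookup 102.38.22.13: bits 01100110001001100001011 walk d0:H2→d1:-→d2:-→d3:-→d4:-→d5:-→d6:-→d7:-→d8:H3→d9:-→d10:H0→d11:-→d12:-→d13:-→d14:-→d15:-→d16:-→d17:-→d18:-→d19:-→d20:-→d21:-→d22:-→d23:H5 -> H5
  - 233.71.224.0/20 clear@20

== LOOKUPS ==
["no-route","no-route","H5","H0","H0","H1","H0","H1","H1","H0","H5","H2","H2","H7","H5"]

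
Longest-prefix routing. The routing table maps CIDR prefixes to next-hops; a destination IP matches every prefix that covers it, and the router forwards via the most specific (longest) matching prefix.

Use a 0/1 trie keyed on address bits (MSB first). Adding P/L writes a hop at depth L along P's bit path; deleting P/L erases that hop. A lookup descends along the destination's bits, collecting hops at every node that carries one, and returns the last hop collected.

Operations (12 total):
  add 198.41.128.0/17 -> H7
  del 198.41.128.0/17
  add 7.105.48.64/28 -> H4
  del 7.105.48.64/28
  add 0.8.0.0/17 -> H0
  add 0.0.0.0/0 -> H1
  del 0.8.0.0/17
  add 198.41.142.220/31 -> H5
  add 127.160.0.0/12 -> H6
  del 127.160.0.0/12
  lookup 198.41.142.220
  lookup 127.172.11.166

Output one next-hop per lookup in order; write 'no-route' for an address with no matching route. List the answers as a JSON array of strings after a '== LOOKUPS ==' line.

Apply in order:
  + 198.41.128.0/17 (H7) depth=17
  - 198.41.128.0/17 clear@17
  + 7.105.48.64/28 (H4) depth=28
  - 7.105.48.64/28 clear@28
  + 0.8.0.0/17 (H0) depth=17
  + 0.0.0.0/0 (H1) depth=0
  - 0.8.0.0/17 clear@17
  + 198.41.142.220/31 (H5) depth=31
  + 127.160.0.0/12 (H6) depth=12
  - 127.160.0.0/12 clear@12
  lookup 198.41.142.220: bits 1100011000101001100011101101110 walk d0:H1→d1:-→d2:-→d3:-→d4:-→d5:-→d6:-→d7:-→d8:-→d9:-→d10:-→d11:-→d12:-→d13:-→d14:-→d15:-→d16:-→d17:-→d18:-→d19:-→d20:-→d21:-→d22:-→d23:-→d24:-→d25:-→d26:-→d27:-→d28:-→d29:-→d30:-→d31:H5 -> H5
  lookup 127.172.11.166: bits 011111111010 walk d0:H1→d1:-→d2:-→d3:-→d4:-→d5:-→d6:-→d7:-→d8:-→d9:-→d10:-→d11:-→d12:- -> H1

== LOOKUPS ==
["H5","H1"]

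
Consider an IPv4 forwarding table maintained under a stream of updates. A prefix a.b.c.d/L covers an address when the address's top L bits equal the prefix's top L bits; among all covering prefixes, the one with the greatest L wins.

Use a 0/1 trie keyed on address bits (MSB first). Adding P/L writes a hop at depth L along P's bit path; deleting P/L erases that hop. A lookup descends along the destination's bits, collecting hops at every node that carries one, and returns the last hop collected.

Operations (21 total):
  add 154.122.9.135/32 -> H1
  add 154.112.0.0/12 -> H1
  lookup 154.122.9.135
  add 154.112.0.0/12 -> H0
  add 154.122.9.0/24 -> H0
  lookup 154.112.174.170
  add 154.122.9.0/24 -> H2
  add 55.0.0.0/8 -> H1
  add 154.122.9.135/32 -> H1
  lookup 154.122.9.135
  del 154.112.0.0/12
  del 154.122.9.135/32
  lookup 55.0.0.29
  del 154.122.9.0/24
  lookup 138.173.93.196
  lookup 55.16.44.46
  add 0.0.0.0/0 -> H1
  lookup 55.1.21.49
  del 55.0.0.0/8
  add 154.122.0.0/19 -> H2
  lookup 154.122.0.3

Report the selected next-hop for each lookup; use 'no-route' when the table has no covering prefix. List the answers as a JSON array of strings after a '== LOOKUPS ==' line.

Process each operation:
  + 154.122.9.135/32 (H1) depth=32
  + 154.112.0.0/12 (H1) depth=12
  ? 154.122.9.135  path d0:-→d1:-→d2:-→d3:-→d4:-→d5:-→d6:-→d7:-→d8:-→d9:-→d10:-→d11:-→d12:H1→d13:-→d14:-→d15:-→d16:-→d17:-→d18:-→d19:-→d20:-→d21:-→d22:-→d23:-→d24:-→d25:-→d26:-→d27:-→d28:-→d29:-→d30:-→d31:-→d32:H1  best=H1
  + 154.112.0.0/12 (H0) depth=12
  + 154.122.9.0/24 (H0) depth=24
  ? 154.112.174.170  path d0:-→d1:-→d2:-→d3:-→d4:-→d5:-→d6:-→d7:-→d8:-→d9:-→d10:-→d11:-→d12:H0  best=H0
  + 154.122.9.0/24 (H2) depth=24
  + 55.0.0.0/8 (H1) depth=8
  + 154.122.9.135/32 (H1) depth=32
  ? 154.122.9.135  path d0:-→d1:-→d2:-→d3:-→d4:-→d5:-→d6:-→d7:-→d8:-→d9:-→d10:-→d11:-→d12:H0→d13:-→d14:-→d15:-→d16:-→d17:-→d18:-→d19:-→d20:-→d21:-→d22:-→d23:-→d24:H2→d25:-→d26:-→d27:-→d28:-→d29:-→d30:-→d31:-→d32:H1  best=H1
  - 154.112.0.0/12 clear@12
  - 154.122.9.135/32 clear@32
  ? 55.0.0.29  path d0:-→d1:-→d2:-→d3:-→d4:-→d5:-→d6:-→d7:-→d8:H1  best=H1
  - 154.122.9.0/24 clear@24
  ? 138.173.93.196  path d0:-→d1:-→d2:-→d3:-  best=no-route
  ? 55.16.44.46  path d0:-→d1:-→d2:-→d3:-→d4:-→d5:-→d6:-→d7:-→d8:H1  best=H1
  + 0.0.0.0/0 (H1) depth=0
  ? 55.1.21.49  path d0:H1→d1:-→d2:-→d3:-→d4:-→d5:-→d6:-→d7:-→d8:H1  best=H1
  - 55.0.0.0/8 clear@8
  + 154.122.0.0/19 (H2) depth=19
  ? 154.122.0.3  path d0:H1→d1:-→d2:-→d3:-→d4:-→d5:-→d6:-→d7:-→d8:-→d9:-→d10:-→d11:-→d12:-→d13:-→d14:-→d15:-→d16:-→d17:-→d18:-→d19:H2→d20:-  best=H2

== LOOKUPS ==
["H1","H0","H1","H1","no-route","H1","H1","H2"]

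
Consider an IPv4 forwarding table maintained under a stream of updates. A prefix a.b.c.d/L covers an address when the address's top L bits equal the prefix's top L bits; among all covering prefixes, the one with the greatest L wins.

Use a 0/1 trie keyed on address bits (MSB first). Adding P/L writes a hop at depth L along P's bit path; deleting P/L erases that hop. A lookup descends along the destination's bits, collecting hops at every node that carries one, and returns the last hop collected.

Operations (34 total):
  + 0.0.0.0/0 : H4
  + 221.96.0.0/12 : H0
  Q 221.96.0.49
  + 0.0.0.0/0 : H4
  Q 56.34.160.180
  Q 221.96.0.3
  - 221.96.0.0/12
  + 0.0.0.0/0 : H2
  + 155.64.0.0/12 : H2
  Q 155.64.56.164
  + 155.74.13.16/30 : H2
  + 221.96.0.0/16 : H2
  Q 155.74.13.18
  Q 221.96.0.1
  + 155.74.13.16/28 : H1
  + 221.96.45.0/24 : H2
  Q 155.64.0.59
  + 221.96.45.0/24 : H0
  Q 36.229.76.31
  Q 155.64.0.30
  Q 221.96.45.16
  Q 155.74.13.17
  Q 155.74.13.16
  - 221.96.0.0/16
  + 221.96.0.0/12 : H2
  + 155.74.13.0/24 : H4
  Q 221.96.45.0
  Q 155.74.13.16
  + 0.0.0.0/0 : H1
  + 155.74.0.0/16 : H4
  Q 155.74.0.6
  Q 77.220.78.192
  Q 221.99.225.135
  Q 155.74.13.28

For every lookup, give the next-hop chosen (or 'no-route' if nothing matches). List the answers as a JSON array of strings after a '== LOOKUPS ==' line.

Trace:
  add 0.0.0.0/0 -> H4 at depth 0
  add 221.96.0.0/12 -> H0 at depth 12
  lookup 221.96.0.49: bits 110111010110 walk d0:H4→d1:-→d2:-→d3:-→d4:-→d5:-→d6:-→d7:-→d8:-→d9:-→d10:-→d11:-→d12:H0 -> H0
  add 0.0.0.0/0 -> H4 at depth 0
  lookup 56.34.160.180: bits ε walk d0:H4 -> H4
  lookup 221.96.0.3: bits 110111010110 walk d0:H4→d1:-→d2:-→d3:-→d4:-→d5:-→d6:-→d7:-→d8:-→d9:-→d10:-→d11:-→d12:H0 -> H0
  del 221.96.0.0/12 (clear depth 12)
  add 0.0.0.0/0 -> H2 at depth 0
  add 155.64.0.0/12 -> H2 at depth 12
  lookup 155.64.56.164: bits 100110110100 walk d0:H2→d1:-→d2:-→d3:-→d4:-→d5:-→d6:-→d7:-→d8:-→d9:-→d10:-→d11:-→d12:H2 -> H2
  add 155.74.13.16/30 -> H2 at depth 30
  add 221.96.0.0/16 -> H2 at depth 16
  lookup 155.74.13.18: bits 100110110100101000001101000100 walk d0:H2→d1:-→d2:-→d3:-→d4:-→d5:-→d6:-→d7:-→d8:-→d9:-→d10:-→d11:-→d12:H2→d13:-→d14:-→d15:-→d16:-→d17:-→d18:-→d19:-→d20:-→d21:-→d22:-→d23:-→d24:-→d25:-→d26:-→d27:-→d28:-→d29:-→d30:H2 -> H2
  lookup 221.96.0.1: bits 1101110101100000 walk d0:H2→d1:-→d2:-→d3:-→d4:-→d5:-→d6:-→d7:-→d8:-→d9:-→d10:-→d11:-→d12:-→d13:-→d14:-→d15:-→d16:H2 -> H2
  add 155.74.13.16/28 -> H1 at depth 28
  add 221.96.45.0/24 -> H2 at depth 24
  lookup 155.64.0.59: bits 100110110100 walk d0:H2→d1:-→d2:-→d3:-→d4:-→d5:-→d6:-→d7:-→d8:-→d9:-→d10:-→d11:-→d12:H2 -> H2
  add 221.96.45.0/24 -> H0 at depth 24
  lookup 36.229.76.31: bits ε walk d0:H2 -> H2
  lookup 155.64.0.30: bits 100110110100 walk d0:H2→d1:-→d2:-→d3:-→d4:-→d5:-→d6:-→d7:-→d8:-→d9:-→d10:-→d11:-→d12:H2 -> H2
  lookup 221.96.45.16: bits 110111010110000000101101 walk d0:H2→d1:-→d2:-→d3:-→d4:-→d5:-→d6:-→d7:-→d8:-→d9:-→d10:-→d11:-→d12:-→d13:-→d14:-→d15:-→d16:H2→d17:-→d18:-→d19:-→d20:-→d21:-→d22:-→d23:-→d24:H0 -> H0
  lookup 155.74.13.17: bits 100110110100101000001101000100 walk d0:H2→d1:-→d2:-→d3:-→d4:-→d5:-→d6:-→d7:-→d8:-→d9:-→d10:-→d11:-→d12:H2→d13:-→d14:-→d15:-→d16:-→d17:-→d18:-→d19:-→d20:-→d21:-→d22:-→d23:-→d24:-→d25:-→d26:-→d27:-→d28:H1→d29:-→d30:H2 -> H2
  lookup 155.74.13.16: bits 100110110100101000001101000100 walk d0:H2→d1:-→d2:-→d3:-→d4:-→d5:-→d6:-→d7:-→d8:-→d9:-→d10:-→d11:-→d12:H2→d13:-→d14:-→d15:-→d16:-→d17:-→d18:-→d19:-→d20:-→d21:-→d22:-→d23:-→d24:-→d25:-→d26:-→d27:-→d28:H1→d29:-→d30:H2 -> H2
  del 221.96.0.0/16 (clear depth 16)
  add 221.96.0.0/12 -> H2 at depth 12
  add 155.74.13.0/24 -> H4 at depth 24
  lookup 221.96.45.0: bits 110111010110000000101101 walk d0:H2→d1:-→d2:-→d3:-→d4:-→d5:-→d6:-→d7:-→d8:-→d9:-→d10:-→d11:-→d12:H2→d13:-→d14:-→d15:-→d16:-→d17:-→d18:-→d19:-→d20:-→d21:-→d22:-→d23:-→d24:H0 -> H0
  lookup 155.74.13.16: bits 100110110100101000001101000100 walk d0:H2→d1:-→d2:-→d3:-→d4:-→d5:-→d6:-→d7:-→d8:-→d9:-→d10:-→d11:-→d12:H2→d13:-→d14:-→d15:-→d16:-→d17:-→d18:-→d19:-→d20:-→d21:-→d22:-→d23:-→d24:H4→d25:-→d26:-→d27:-→d28:H1→d29:-→d30:H2 -> H2
  add 0.0.0.0/0 -> H1 at depth 0
  add 155.74.0.0/16 -> H4 at depth 16
  lookup 155.74.0.6: bits 10011011010010100000 walk d0:H1→d1:-→d2:-→d3:-→d4:-→d5:-→d6:-→d7:-→d8:-→d9:-→d10:-→d11:-→d12:H2→d13:-→d14:-→d15:-→d16:H4→d17:-→d18:-→d19:-→d20:- -> H4
  lookup 77.220.78.192: bits ε walk d0:H1 -> H1
  lookup 221.99.225.135: bits 11011101011000 walk d0:H1→d1:-→d2:-→d3:-→d4:-→d5:-→d6:-→d7:-→d8:-→d9:-→d10:-→d11:-→d12:H2→d13:-→d14:- -> H2
  lookup 155.74.13.28: bits 1001101101001010000011010001 walk d0:H1→d1:-→d2:-→d3:-→d4:-→d5:-→d6:-→d7:-→d8:-→d9:-→d10:-→d11:-→d12:H2→d13:-→d14:-→d15:-→d16:H4→d17:-→d18:-→d19:-→d20:-→d21:-→d22:-→d23:-→d24:H4→d25:-→d26:-→d27:-→d28:H1 -> H1

== LOOKUPS ==
["H0","H4","H0","H2","H2","H2","H2","H2","H2","H0","H2","H2","H0","H2","H4","H1","H2","H1"]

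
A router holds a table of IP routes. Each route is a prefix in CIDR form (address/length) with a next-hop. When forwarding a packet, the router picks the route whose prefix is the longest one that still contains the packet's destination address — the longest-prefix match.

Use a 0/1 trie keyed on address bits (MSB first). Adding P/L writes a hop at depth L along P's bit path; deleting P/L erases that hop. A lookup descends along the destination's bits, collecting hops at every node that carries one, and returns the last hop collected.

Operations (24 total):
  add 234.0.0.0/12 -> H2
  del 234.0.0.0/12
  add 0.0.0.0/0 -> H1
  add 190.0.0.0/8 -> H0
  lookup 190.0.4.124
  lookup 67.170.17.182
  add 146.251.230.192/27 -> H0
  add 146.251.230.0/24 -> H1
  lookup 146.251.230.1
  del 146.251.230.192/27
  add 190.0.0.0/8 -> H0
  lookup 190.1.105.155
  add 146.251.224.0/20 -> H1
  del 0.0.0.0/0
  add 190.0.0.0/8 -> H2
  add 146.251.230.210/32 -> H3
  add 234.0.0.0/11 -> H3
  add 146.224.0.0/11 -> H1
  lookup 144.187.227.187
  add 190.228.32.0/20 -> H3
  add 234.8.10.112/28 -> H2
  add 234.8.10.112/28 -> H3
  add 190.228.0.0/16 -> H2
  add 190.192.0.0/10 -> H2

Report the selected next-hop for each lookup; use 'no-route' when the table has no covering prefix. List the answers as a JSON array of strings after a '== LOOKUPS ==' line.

Apply in order:
  + 234.0.0.0/12 (H2) depth=12
  - 234.0.0.0/12 clear@12
  + 0.0.0.0/0 (H1) depth=0
  + 190.0.0.0/8 (H0) depth=8
  ? 190.0.4.124  path d0:H1→d1:-→d2:-→d3:-→d4:-→d5:-→d6:-→d7:-→d8:H0  best=H0
  ? 67.170.17.182  path d0:H1  best=H1
  + 146.251.230.192/27 (H0) depth=27
  + 146.251.230.0/24 (H1) depth=24
  ? 146.251.230.1  path d0:H1→d1:-→d2:-→d3:-→d4:-→d5:-→d6:-→d7:-→d8:-→d9:-→d10:-→d11:-→d12:-→d13:-→d14:-→d15:-→d16:-→d17:-→d18:-→d19:-→d20:-→d21:-→d22:-→d23:-→d24:H1  best=H1
  - 146.251.230.192/27 clear@27
  + 190.0.0.0/8 (H0) depth=8
  ? 190.1.105.155  path d0:H1→d1:-→d2:-→d3:-→d4:-→d5:-→d6:-→d7:-→d8:H0  best=H0
  + 146.251.224.0/20 (H1) depth=20
  - 0.0.0.0/0 clear@0
  + 190.0.0.0/8 (H2) depth=8
  + 146.251.230.210/32 (H3) depth=32
  + 234.0.0.0/11 (H3) depth=11
  + 146.224.0.0/11 (H1) depth=11
  ? 144.187.227.187  path d0:-→d1:-→d2:-→d3:-→d4:-→d5:-→d6:-  best=no-route
  + 190.228.32.0/20 (H3) depth=20
  + 234.8.10.112/28 (H2) depth=28
  + 234.8.10.112/28 (H3) depth=28
  + 190.228.0.0/16 (H2) depth=16
  + 190.192.0.0/10 (H2) depth=10

== LOOKUPS ==
["H0","H1","H1","H0","no-route"]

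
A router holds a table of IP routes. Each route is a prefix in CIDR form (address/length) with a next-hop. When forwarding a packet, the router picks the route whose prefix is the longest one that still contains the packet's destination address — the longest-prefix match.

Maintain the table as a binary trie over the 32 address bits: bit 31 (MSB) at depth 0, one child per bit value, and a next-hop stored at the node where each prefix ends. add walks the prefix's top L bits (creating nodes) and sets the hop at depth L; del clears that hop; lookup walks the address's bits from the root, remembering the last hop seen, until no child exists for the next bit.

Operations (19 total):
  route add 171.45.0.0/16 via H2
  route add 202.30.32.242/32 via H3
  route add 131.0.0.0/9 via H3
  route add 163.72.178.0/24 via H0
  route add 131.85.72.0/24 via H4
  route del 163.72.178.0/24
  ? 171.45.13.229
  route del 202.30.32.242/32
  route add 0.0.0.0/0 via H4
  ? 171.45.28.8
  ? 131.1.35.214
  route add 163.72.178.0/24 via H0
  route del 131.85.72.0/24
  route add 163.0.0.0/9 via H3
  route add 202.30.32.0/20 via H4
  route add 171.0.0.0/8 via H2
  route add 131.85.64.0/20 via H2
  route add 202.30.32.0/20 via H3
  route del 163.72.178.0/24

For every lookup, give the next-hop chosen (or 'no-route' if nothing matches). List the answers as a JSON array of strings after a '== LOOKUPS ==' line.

Process each operation:
  + 171.45.0.0/16 (H2) depth=16
  + 202.30.32.242/32 (H3) depth=32
  + 131.0.0.0/9 (H3) depth=9
  + 163.72.178.0/24 (H0) depth=24
  + 131.85.72.0/24 (H4) depth=24
  del 163.72.178.0/24 (clear depth 24)
  ? 171.45.13.229  path d0:-→d1:-→d2:-→d3:-→d4:-→d5:-→d6:-→d7:-→d8:-→d9:-→d10:-→d11:-→d12:-→d13:-→d14:-→d15:-→d16:H2  best=H2
  del 202.30.32.242/32 (clear depth 32)
  + 0.0.0.0/0 (H4) depth=0
  ? 171.45.28.8  path d0:H4→d1:-→d2:-→d3:-→d4:-→d5:-→d6:-→d7:-→d8:-→d9:-→d10:-→d11:-→d12:-→d13:-→d14:-→d15:-→d16:H2  best=H2
  ? 131.1.35.214  path d0:H4→d1:-→d2:-→d3:-→d4:-→d5:-→d6:-→d7:-→d8:-→d9:H3  best=H3
  + 163.72.178.0/24 (H0) depth=24
  del 131.85.72.0/24 (clear depth 24)
  + 163.0.0.0/9 (H3) depth=9
  + 202.30.32.0/20 (H4) depth=20
  + 171.0.0.0/8 (H2) depth=8
  + 131.85.64.0/20 (H2) depth=20
  + 202.30.32.0/20 (H3) depth=20
  del 163.72.178.0/24 (clear depth 24)

== LOOKUPS ==
["H2","H2","H3"]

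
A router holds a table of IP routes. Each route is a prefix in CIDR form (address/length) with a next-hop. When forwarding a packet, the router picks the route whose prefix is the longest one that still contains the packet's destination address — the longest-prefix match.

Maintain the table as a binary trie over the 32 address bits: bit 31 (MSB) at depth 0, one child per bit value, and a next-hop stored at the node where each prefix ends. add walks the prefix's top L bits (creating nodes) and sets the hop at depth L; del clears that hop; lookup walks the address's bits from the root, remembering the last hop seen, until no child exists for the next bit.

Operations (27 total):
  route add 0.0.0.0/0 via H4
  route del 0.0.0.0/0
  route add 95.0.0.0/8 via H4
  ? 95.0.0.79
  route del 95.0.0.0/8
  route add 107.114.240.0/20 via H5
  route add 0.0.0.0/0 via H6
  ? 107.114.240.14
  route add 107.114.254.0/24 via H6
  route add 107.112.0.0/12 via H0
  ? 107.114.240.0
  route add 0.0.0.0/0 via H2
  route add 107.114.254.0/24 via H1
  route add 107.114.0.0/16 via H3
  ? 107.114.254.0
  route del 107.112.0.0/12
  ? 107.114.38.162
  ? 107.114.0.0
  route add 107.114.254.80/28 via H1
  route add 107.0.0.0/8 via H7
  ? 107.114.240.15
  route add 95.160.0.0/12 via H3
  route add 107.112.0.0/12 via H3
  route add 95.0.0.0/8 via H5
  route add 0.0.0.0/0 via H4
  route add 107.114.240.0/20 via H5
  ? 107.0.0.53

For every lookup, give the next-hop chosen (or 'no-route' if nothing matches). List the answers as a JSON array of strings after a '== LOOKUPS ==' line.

Process each operation:
  add 0.0.0.0/0 -> H4 at depth 0
  - 0.0.0.0/0 clear@0
  add 95.0.0.0/8 -> H4 at depth 8
  ? 95.0.0.79  path d0:-→d1:-→d2:-→d3:-→d4:-→d5:-→d6:-→d7:-→d8:H4  best=H4
  - 95.0.0.0/8 clear@8
  add 107.114.240.0/20 -> H5 at depth 20
  add 0.0.0.0/0 -> H6 at depth 0
  ? 107.114.240.14  path d0:H6→d1:-→d2:-→d3:-→d4:-→d5:-→d6:-→d7:-→d8:-→d9:-→d10:-→d11:-→d12:-→d13:-→d14:-→d15:-→d16:-→d17:-→d18:-→d19:-→d20:H5  best=H5
  add 107.114.254.0/24 -> H6 at depth 24
  add 107.112.0.0/12 -> H0 at depth 12
  ? 107.114.240.0  path d0:H6→d1:-→d2:-→d3:-→d4:-→d5:-→d6:-→d7:-→d8:-→d9:-→d10:-→d11:-→d12:H0→d13:-→d14:-→d15:-→d16:-→d17:-→d18:-→d19:-→d20:H5  best=H5
  add 0.0.0.0/0 -> H2 at depth 0
  add 107.114.254.0/24 -> H1 at depth 24
  add 107.114.0.0/16 -> H3 at depth 16
  ? 107.114.254.0  path d0:H2→d1:-→d2:-→d3:-→d4:-→d5:-→d6:-→d7:-→d8:-→d9:-→d10:-→d11:-→d12:H0→d13:-→d14:-→d15:-→d16:H3→d17:-→d18:-→d19:-→d20:H5→d21:-→d22:-→d23:-→d24:H1  best=H1
  - 107.112.0.0/12 clear@12
  ? 107.114.38.162  path d0:H2→d1:-→d2:-→d3:-→d4:-→d5:-→d6:-→d7:-→d8:-→d9:-→d10:-→d11:-→d12:-→d13:-→d14:-→d15:-→d16:H3  best=H3
  ? 107.114.0.0  path d0:H2→d1:-→d2:-→d3:-→d4:-→d5:-→d6:-→d7:-→d8:-→d9:-→d10:-→d11:-→d12:-→d13:-→d14:-→d15:-→d16:H3  best=H3
  add 107.114.254.80/28 -> H1 at depth 28
  add 107.0.0.0/8 -> H7 at depth 8
  ? 107.114.240.15  path d0:H2→d1:-→d2:-→d3:-→d4:-→d5:-→d6:-→d7:-→d8:H7→d9:-→d10:-→d11:-→d12:-→d13:-→d14:-→d15:-→d16:H3→d17:-→d18:-→d19:-→d20:H5  best=H5
  add 95.160.0.0/12 -> H3 at depth 12
  add 107.112.0.0/12 -> H3 at depth 12
  add 95.0.0.0/8 -> H5 at depth 8
  add 0.0.0.0/0 -> H4 at depth 0
  add 107.114.240.0/20 -> H5 at depth 20
  ? 107.0.0.53  path d0:H4→d1:-→d2:-→d3:-→d4:-→d5:-→d6:-→d7:-→d8:H7→d9:-  best=H7

== LOOKUPS ==
["H4","H5","H5","H1","H3","H3","H5","H7"]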